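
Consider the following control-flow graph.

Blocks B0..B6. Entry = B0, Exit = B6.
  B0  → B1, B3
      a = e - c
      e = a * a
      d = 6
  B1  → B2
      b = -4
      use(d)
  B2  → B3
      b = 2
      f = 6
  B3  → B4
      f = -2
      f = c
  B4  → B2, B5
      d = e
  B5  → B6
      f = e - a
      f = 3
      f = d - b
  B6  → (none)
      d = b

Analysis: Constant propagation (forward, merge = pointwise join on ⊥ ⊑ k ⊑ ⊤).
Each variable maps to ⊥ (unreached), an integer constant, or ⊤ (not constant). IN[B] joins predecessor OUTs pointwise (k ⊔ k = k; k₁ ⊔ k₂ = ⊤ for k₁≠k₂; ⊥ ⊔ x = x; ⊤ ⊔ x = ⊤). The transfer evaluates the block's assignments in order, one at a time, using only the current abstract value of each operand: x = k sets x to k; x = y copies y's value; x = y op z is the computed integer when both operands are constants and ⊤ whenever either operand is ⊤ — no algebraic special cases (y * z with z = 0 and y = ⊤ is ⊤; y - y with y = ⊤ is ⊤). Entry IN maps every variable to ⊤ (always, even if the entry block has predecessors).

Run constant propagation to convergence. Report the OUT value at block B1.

Fixpoint table:
  B0:   IN=(all ⊤)   OUT={d:6; rest ⊤}
  B1:   IN={d:6; rest ⊤}   OUT={b:-4, d:6; rest ⊤}
  B2:   IN=(all ⊤)   OUT={b:2, f:6; rest ⊤}
  B3:   IN=(all ⊤)   OUT=(all ⊤)
  B4:   IN=(all ⊤)   OUT=(all ⊤)
  B5:   IN=(all ⊤)   OUT=(all ⊤)
  B6:   IN=(all ⊤)   OUT=(all ⊤)

Merge at B1: IN[B1] = OUT[B0] = {a: ⊤, b: ⊤, c: ⊤, d: 6, e: ⊤, f: ⊤}
Applying B1's transfer function to that IN value gives OUT[B1] (row B1 above).

Answer: {a: ⊤, b: -4, c: ⊤, d: 6, e: ⊤, f: ⊤}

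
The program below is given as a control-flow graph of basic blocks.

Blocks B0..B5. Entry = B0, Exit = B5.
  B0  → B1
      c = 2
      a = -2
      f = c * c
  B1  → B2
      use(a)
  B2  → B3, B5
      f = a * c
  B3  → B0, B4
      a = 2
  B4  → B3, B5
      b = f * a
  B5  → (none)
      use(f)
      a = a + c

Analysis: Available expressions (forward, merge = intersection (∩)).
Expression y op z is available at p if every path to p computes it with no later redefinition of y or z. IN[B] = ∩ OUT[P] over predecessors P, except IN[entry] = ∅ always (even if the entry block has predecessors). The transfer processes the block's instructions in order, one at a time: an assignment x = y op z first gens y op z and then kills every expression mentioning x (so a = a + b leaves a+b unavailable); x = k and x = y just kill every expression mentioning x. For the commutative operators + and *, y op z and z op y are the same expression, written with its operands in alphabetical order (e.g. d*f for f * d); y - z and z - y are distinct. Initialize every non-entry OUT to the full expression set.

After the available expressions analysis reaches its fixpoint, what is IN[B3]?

Converged values:
  B0:   IN={}   OUT={c*c}
  B1:   IN={c*c}   OUT={c*c}
  B2:   IN={c*c}   OUT={a*c, c*c}
  B3:   IN={c*c}   OUT={c*c}
  B4:   IN={c*c}   OUT={a*f, c*c}
  B5:   IN={c*c}   OUT={c*c}

Merge at B3: IN[B3] = OUT[B2] ∩ OUT[B4] = {c*c}

Answer: {c*c}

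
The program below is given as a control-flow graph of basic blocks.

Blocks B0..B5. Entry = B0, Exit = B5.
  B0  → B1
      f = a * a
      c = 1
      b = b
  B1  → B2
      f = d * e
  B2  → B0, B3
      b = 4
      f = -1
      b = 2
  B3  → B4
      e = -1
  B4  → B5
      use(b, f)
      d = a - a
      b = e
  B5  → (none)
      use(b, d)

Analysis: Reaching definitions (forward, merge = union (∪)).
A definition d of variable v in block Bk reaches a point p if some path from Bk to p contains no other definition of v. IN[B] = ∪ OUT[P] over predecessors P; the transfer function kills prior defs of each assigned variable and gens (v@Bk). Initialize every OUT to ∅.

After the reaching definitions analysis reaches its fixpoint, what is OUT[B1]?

Answer: {b@B0, c@B0, f@B1}

Trace:
Fixpoint table:
  B0:  IN={b@B2, c@B0, f@B2}  OUT={b@B0, c@B0, f@B0}
  B1:  IN={b@B0, c@B0, f@B0}  OUT={b@B0, c@B0, f@B1}
  B2:  IN={b@B0, c@B0, f@B1}  OUT={b@B2, c@B0, f@B2}
  B3:  IN={b@B2, c@B0, f@B2}  OUT={b@B2, c@B0, e@B3, f@B2}
  B4:  IN={b@B2, c@B0, e@B3, f@B2}  OUT={b@B4, c@B0, d@B4, e@B3, f@B2}
  B5:  IN={b@B4, c@B0, d@B4, e@B3, f@B2}  OUT={b@B4, c@B0, d@B4, e@B3, f@B2}

Merge at B1: IN[B1] = OUT[B0] = {b@B0, c@B0, f@B0}
Applying B1's transfer function to that IN value gives OUT[B1] (row B1 above).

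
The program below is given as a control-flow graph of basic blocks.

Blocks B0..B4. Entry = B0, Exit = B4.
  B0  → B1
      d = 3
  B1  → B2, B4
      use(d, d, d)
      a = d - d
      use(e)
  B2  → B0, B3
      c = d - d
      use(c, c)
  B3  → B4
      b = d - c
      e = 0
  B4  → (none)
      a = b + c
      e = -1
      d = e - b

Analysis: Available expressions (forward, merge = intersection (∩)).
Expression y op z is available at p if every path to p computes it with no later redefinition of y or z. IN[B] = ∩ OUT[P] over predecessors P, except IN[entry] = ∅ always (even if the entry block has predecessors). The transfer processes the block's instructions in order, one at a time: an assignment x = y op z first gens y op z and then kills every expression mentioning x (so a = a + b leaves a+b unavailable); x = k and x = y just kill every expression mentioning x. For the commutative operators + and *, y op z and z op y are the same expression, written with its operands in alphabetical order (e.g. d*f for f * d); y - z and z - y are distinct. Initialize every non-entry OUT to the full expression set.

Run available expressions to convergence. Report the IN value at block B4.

Answer: {d-d}

Working:
Fixpoint table:
  B0: | IN={} | OUT={}
  B1: | IN={} | OUT={d-d}
  B2: | IN={d-d} | OUT={d-d}
  B3: | IN={d-d} | OUT={d-c, d-d}
  B4: | IN={d-d} | OUT={b+c, e-b}

Merge at B4: IN[B4] = OUT[B1] ∩ OUT[B3] = {d-d}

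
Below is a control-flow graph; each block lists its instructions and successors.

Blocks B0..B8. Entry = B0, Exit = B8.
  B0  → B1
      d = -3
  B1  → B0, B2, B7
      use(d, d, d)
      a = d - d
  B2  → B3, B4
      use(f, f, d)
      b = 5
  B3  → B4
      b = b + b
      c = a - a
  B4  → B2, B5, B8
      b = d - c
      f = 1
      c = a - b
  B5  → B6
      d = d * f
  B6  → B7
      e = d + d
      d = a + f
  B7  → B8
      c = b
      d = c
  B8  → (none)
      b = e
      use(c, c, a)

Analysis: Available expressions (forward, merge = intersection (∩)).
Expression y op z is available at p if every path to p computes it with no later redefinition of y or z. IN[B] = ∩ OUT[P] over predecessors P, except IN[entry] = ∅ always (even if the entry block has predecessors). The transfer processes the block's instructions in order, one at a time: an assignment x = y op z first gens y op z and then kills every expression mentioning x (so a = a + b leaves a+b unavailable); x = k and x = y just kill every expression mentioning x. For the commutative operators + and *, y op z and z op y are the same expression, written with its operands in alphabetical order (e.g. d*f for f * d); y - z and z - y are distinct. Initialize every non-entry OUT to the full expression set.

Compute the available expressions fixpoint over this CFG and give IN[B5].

Fixpoint table:
  B0:  IN={}  OUT={}
  B1:  IN={}  OUT={d-d}
  B2:  IN={d-d}  OUT={d-d}
  B3:  IN={d-d}  OUT={a-a, d-d}
  B4:  IN={d-d}  OUT={a-b, d-d}
  B5:  IN={a-b, d-d}  OUT={a-b}
  B6:  IN={a-b}  OUT={a+f, a-b}
  B7:  IN={}  OUT={}
  B8:  IN={}  OUT={}

Merge at B5: IN[B5] = OUT[B4] = {a-b, d-d}

Answer: {a-b, d-d}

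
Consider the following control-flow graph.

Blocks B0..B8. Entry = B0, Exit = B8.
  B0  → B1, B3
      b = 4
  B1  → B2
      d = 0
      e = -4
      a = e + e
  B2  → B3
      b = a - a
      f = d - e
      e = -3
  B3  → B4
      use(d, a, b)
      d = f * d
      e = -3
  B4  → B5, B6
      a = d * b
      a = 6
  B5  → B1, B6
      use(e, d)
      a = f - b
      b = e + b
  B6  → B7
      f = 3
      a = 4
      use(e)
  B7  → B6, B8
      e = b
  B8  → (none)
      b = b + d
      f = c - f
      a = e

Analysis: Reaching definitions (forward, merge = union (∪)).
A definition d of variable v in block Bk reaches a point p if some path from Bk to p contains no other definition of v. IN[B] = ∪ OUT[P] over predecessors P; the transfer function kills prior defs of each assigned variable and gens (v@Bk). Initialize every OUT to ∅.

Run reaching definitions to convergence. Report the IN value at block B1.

Fixpoint table:
  B0:  IN={}  OUT={b@B0}
  B1:  IN={a@B5, b@B0, b@B5, d@B3, e@B3, f@B2}  OUT={a@B1, b@B0, b@B5, d@B1, e@B1, f@B2}
  B2:  IN={a@B1, b@B0, b@B5, d@B1, e@B1, f@B2}  OUT={a@B1, b@B2, d@B1, e@B2, f@B2}
  B3:  IN={a@B1, b@B0, b@B2, d@B1, e@B2, f@B2}  OUT={a@B1, b@B0, b@B2, d@B3, e@B3, f@B2}
  B4:  IN={a@B1, b@B0, b@B2, d@B3, e@B3, f@B2}  OUT={a@B4, b@B0, b@B2, d@B3, e@B3, f@B2}
  B5:  IN={a@B4, b@B0, b@B2, d@B3, e@B3, f@B2}  OUT={a@B5, b@B5, d@B3, e@B3, f@B2}
  B6:  IN={a@B4, a@B5, a@B6, b@B0, b@B2, b@B5, d@B3, e@B3, e@B7, f@B2, f@B6}  OUT={a@B6, b@B0, b@B2, b@B5, d@B3, e@B3, e@B7, f@B6}
  B7:  IN={a@B6, b@B0, b@B2, b@B5, d@B3, e@B3, e@B7, f@B6}  OUT={a@B6, b@B0, b@B2, b@B5, d@B3, e@B7, f@B6}
  B8:  IN={a@B6, b@B0, b@B2, b@B5, d@B3, e@B7, f@B6}  OUT={a@B8, b@B8, d@B3, e@B7, f@B8}

Merge at B1: IN[B1] = OUT[B0] ⊔ OUT[B5] = {a@B5, b@B0, b@B5, d@B3, e@B3, f@B2}

Answer: {a@B5, b@B0, b@B5, d@B3, e@B3, f@B2}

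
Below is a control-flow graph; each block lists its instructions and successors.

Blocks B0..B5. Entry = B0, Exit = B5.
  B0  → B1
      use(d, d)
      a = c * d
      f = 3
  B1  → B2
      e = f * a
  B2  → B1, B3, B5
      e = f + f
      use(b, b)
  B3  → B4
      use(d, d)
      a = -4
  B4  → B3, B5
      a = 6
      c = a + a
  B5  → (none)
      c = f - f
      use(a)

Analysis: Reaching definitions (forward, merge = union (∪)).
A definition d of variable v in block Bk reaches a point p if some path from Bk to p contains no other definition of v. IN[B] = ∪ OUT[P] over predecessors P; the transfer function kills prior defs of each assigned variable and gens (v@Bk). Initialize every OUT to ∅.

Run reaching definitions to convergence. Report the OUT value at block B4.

Per-block solution:
  B0: | IN={} | OUT={a@B0, f@B0}
  B1: | IN={a@B0, e@B2, f@B0} | OUT={a@B0, e@B1, f@B0}
  B2: | IN={a@B0, e@B1, f@B0} | OUT={a@B0, e@B2, f@B0}
  B3: | IN={a@B0, a@B4, c@B4, e@B2, f@B0} | OUT={a@B3, c@B4, e@B2, f@B0}
  B4: | IN={a@B3, c@B4, e@B2, f@B0} | OUT={a@B4, c@B4, e@B2, f@B0}
  B5: | IN={a@B0, a@B4, c@B4, e@B2, f@B0} | OUT={a@B0, a@B4, c@B5, e@B2, f@B0}

Merge at B4: IN[B4] = OUT[B3] = {a@B3, c@B4, e@B2, f@B0}
Applying B4's transfer function to that IN value gives OUT[B4] (row B4 above).

Answer: {a@B4, c@B4, e@B2, f@B0}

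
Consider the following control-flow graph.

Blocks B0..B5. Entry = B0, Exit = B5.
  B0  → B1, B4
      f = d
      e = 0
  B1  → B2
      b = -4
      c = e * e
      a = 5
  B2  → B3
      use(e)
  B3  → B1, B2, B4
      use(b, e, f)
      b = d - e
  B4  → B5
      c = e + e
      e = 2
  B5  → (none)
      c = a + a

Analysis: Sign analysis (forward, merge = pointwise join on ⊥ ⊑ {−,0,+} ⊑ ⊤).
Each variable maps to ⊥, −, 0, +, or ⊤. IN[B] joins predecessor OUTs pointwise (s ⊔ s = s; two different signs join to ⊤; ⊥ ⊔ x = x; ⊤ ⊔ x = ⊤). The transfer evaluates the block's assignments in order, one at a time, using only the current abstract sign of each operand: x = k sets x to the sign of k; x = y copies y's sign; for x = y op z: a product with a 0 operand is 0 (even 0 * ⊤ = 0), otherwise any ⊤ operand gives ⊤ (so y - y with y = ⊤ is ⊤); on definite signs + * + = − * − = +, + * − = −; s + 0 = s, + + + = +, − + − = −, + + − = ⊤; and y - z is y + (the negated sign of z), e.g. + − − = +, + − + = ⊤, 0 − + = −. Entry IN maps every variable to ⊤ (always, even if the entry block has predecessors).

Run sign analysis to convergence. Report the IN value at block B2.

Answer: {a: +, b: ⊤, c: 0, d: ⊤, e: 0, f: ⊤}

Trace:
Converged values:
  B0:   IN=(all ⊤)   OUT={e:0; rest ⊤}
  B1:   IN={e:0; rest ⊤}   OUT={a:+, b:-, c:0, e:0; rest ⊤}
  B2:   IN={a:+, c:0, e:0; rest ⊤}   OUT={a:+, c:0, e:0; rest ⊤}
  B3:   IN={a:+, c:0, e:0; rest ⊤}   OUT={a:+, c:0, e:0; rest ⊤}
  B4:   IN={e:0; rest ⊤}   OUT={c:0, e:+; rest ⊤}
  B5:   IN={c:0, e:+; rest ⊤}   OUT={e:+; rest ⊤}

Merge at B2: IN[B2] = OUT[B1] ⊔ OUT[B3] = {a: +, b: ⊤, c: 0, d: ⊤, e: 0, f: ⊤}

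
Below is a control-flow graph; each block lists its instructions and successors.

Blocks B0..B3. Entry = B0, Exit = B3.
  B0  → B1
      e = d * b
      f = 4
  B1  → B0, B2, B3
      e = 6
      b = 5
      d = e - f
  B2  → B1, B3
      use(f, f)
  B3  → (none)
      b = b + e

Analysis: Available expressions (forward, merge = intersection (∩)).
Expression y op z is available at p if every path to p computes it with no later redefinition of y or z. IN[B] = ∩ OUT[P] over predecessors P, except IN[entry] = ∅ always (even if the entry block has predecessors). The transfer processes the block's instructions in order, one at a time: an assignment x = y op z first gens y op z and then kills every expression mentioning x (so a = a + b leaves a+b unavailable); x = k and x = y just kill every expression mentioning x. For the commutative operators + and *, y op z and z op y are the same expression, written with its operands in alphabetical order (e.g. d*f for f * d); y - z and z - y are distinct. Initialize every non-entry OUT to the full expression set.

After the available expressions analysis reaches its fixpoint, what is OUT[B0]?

Fixpoint table:
  B0:  IN={}  OUT={b*d}
  B1:  IN={}  OUT={e-f}
  B2:  IN={e-f}  OUT={e-f}
  B3:  IN={e-f}  OUT={e-f}

Merge at B0 (entry node, so the boundary value {} is joined with the incoming edge(s)): IN[B0] = {} ∩ OUT[B1] = {}
Applying B0's transfer function to that IN value gives OUT[B0] (row B0 above).

Answer: {b*d}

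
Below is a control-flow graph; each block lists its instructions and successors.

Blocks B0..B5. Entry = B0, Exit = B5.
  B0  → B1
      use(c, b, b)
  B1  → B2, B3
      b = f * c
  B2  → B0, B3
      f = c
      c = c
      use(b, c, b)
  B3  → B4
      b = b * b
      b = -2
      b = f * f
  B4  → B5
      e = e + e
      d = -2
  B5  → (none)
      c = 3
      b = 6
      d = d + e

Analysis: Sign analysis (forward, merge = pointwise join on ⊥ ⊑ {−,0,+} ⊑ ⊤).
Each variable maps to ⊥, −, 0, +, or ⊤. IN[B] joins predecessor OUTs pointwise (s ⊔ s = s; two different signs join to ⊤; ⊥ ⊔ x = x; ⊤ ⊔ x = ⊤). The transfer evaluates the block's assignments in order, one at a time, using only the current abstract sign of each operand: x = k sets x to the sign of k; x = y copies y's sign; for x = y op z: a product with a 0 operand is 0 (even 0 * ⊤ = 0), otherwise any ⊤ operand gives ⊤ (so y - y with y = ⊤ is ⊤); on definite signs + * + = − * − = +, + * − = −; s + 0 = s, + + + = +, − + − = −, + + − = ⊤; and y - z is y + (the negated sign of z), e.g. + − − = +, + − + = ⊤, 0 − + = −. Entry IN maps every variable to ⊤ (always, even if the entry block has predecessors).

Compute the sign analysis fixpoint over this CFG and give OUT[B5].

Answer: {a: ⊤, b: +, c: +, d: ⊤, e: ⊤, f: ⊤}

Working:
Per-block solution:
  B0: | IN=(all ⊤) | OUT=(all ⊤)
  B1: | IN=(all ⊤) | OUT=(all ⊤)
  B2: | IN=(all ⊤) | OUT=(all ⊤)
  B3: | IN=(all ⊤) | OUT=(all ⊤)
  B4: | IN=(all ⊤) | OUT={d:-; rest ⊤}
  B5: | IN={d:-; rest ⊤} | OUT={b:+, c:+; rest ⊤}

Merge at B5: IN[B5] = OUT[B4] = {a: ⊤, b: ⊤, c: ⊤, d: -, e: ⊤, f: ⊤}
Applying B5's transfer function to that IN value gives OUT[B5] (row B5 above).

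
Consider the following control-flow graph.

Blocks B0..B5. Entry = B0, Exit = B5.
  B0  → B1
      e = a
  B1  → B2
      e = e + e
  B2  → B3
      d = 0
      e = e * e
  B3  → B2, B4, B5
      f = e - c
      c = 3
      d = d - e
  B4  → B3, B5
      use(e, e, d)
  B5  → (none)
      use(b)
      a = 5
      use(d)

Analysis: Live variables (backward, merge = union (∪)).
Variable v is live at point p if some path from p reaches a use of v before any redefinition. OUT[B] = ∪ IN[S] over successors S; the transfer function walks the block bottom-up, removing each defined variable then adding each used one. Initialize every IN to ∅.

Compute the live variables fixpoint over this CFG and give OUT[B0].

Answer: {b, c, e}

Derivation:
Converged values:
  B0:  IN={a, b, c}  OUT={b, c, e}
  B1:  IN={b, c, e}  OUT={b, c, e}
  B2:  IN={b, c, e}  OUT={b, c, d, e}
  B3:  IN={b, c, d, e}  OUT={b, c, d, e}
  B4:  IN={b, c, d, e}  OUT={b, c, d, e}
  B5:  IN={b, d}  OUT={}

Merge at B0: OUT[B0] = IN[B1] = {b, c, e}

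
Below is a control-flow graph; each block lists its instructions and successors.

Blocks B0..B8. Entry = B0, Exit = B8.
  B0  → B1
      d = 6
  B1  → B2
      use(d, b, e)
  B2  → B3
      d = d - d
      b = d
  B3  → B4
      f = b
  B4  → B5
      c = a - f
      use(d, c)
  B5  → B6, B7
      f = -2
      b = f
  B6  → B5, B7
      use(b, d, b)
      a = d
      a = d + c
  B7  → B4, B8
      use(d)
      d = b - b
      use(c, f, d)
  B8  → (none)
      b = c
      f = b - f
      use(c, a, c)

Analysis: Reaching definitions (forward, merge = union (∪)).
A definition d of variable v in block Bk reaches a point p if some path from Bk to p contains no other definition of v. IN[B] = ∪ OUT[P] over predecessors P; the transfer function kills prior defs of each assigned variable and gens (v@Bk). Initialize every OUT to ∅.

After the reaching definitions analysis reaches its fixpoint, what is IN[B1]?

Answer: {d@B0}

Working:
Fixpoint table:
  B0:  IN={}  OUT={d@B0}
  B1:  IN={d@B0}  OUT={d@B0}
  B2:  IN={d@B0}  OUT={b@B2, d@B2}
  B3:  IN={b@B2, d@B2}  OUT={b@B2, d@B2, f@B3}
  B4:  IN={a@B6, b@B2, b@B5, c@B4, d@B2, d@B7, f@B3, f@B5}  OUT={a@B6, b@B2, b@B5, c@B4, d@B2, d@B7, f@B3, f@B5}
  B5:  IN={a@B6, b@B2, b@B5, c@B4, d@B2, d@B7, f@B3, f@B5}  OUT={a@B6, b@B5, c@B4, d@B2, d@B7, f@B5}
  B6:  IN={a@B6, b@B5, c@B4, d@B2, d@B7, f@B5}  OUT={a@B6, b@B5, c@B4, d@B2, d@B7, f@B5}
  B7:  IN={a@B6, b@B5, c@B4, d@B2, d@B7, f@B5}  OUT={a@B6, b@B5, c@B4, d@B7, f@B5}
  B8:  IN={a@B6, b@B5, c@B4, d@B7, f@B5}  OUT={a@B6, b@B8, c@B4, d@B7, f@B8}

Merge at B1: IN[B1] = OUT[B0] = {d@B0}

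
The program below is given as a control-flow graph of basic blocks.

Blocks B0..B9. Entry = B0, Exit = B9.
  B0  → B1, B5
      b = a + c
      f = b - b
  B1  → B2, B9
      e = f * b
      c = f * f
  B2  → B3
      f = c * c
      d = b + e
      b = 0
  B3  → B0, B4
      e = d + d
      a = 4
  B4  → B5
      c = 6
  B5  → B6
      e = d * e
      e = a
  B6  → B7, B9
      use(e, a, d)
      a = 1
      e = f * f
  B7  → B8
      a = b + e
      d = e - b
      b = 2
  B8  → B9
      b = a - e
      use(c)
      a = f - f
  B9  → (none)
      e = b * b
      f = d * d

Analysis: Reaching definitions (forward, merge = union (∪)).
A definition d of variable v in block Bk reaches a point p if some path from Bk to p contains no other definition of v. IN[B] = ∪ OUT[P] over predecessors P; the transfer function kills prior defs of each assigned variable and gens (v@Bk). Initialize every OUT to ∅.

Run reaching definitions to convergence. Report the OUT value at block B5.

Per-block solution:
  B0:   IN={a@B3, b@B2, c@B1, d@B2, e@B3, f@B2}   OUT={a@B3, b@B0, c@B1, d@B2, e@B3, f@B0}
  B1:   IN={a@B3, b@B0, c@B1, d@B2, e@B3, f@B0}   OUT={a@B3, b@B0, c@B1, d@B2, e@B1, f@B0}
  B2:   IN={a@B3, b@B0, c@B1, d@B2, e@B1, f@B0}   OUT={a@B3, b@B2, c@B1, d@B2, e@B1, f@B2}
  B3:   IN={a@B3, b@B2, c@B1, d@B2, e@B1, f@B2}   OUT={a@B3, b@B2, c@B1, d@B2, e@B3, f@B2}
  B4:   IN={a@B3, b@B2, c@B1, d@B2, e@B3, f@B2}   OUT={a@B3, b@B2, c@B4, d@B2, e@B3, f@B2}
  B5:   IN={a@B3, b@B0, b@B2, c@B1, c@B4, d@B2, e@B3, f@B0, f@B2}   OUT={a@B3, b@B0, b@B2, c@B1, c@B4, d@B2, e@B5, f@B0, f@B2}
  B6:   IN={a@B3, b@B0, b@B2, c@B1, c@B4, d@B2, e@B5, f@B0, f@B2}   OUT={a@B6, b@B0, b@B2, c@B1, c@B4, d@B2, e@B6, f@B0, f@B2}
  B7:   IN={a@B6, b@B0, b@B2, c@B1, c@B4, d@B2, e@B6, f@B0, f@B2}   OUT={a@B7, b@B7, c@B1, c@B4, d@B7, e@B6, f@B0, f@B2}
  B8:   IN={a@B7, b@B7, c@B1, c@B4, d@B7, e@B6, f@B0, f@B2}   OUT={a@B8, b@B8, c@B1, c@B4, d@B7, e@B6, f@B0, f@B2}
  B9:   IN={a@B3, a@B6, a@B8, b@B0, b@B2, b@B8, c@B1, c@B4, d@B2, d@B7, e@B1, e@B6, f@B0, f@B2}   OUT={a@B3, a@B6, a@B8, b@B0, b@B2, b@B8, c@B1, c@B4, d@B2, d@B7, e@B9, f@B9}

Merge at B5: IN[B5] = OUT[B0] ⊔ OUT[B4] = {a@B3, b@B0, b@B2, c@B1, c@B4, d@B2, e@B3, f@B0, f@B2}
Applying B5's transfer function to that IN value gives OUT[B5] (row B5 above).

Answer: {a@B3, b@B0, b@B2, c@B1, c@B4, d@B2, e@B5, f@B0, f@B2}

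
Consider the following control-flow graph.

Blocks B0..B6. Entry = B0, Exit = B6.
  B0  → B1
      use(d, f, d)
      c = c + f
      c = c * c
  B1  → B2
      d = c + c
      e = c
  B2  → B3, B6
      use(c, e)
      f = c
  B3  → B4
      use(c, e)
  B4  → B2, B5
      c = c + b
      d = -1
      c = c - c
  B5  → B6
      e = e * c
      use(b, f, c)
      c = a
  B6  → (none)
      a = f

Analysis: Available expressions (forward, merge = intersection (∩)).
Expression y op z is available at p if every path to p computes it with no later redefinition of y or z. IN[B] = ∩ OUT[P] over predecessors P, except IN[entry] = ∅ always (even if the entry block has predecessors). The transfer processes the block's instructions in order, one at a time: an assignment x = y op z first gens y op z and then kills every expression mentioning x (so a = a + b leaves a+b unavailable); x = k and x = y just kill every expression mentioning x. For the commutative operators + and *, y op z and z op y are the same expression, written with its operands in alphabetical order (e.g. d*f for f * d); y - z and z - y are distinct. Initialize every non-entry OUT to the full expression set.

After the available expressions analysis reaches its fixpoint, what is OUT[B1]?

Answer: {c+c}

Working:
Fixpoint table:
  B0:  IN={}  OUT={}
  B1:  IN={}  OUT={c+c}
  B2:  IN={}  OUT={}
  B3:  IN={}  OUT={}
  B4:  IN={}  OUT={}
  B5:  IN={}  OUT={}
  B6:  IN={}  OUT={}

Merge at B1: IN[B1] = OUT[B0] = {}
Applying B1's transfer function to that IN value gives OUT[B1] (row B1 above).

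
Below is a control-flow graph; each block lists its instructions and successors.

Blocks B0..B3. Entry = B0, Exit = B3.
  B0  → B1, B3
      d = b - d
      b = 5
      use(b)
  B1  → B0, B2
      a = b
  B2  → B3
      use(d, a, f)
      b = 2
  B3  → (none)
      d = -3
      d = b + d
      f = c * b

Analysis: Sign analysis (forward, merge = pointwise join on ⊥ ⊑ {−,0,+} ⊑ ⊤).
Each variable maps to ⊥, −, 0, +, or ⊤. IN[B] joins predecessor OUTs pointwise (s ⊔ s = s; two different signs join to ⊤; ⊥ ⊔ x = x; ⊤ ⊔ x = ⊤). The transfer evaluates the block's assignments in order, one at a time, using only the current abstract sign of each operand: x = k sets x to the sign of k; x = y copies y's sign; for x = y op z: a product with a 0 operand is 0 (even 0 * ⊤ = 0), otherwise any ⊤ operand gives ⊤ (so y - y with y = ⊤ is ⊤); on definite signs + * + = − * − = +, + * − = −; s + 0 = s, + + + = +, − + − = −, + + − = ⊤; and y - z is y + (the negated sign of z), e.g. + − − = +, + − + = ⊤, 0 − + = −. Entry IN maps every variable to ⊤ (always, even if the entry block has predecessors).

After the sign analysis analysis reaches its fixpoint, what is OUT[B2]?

Fixpoint table:
  B0:   IN=(all ⊤)   OUT={b:+; rest ⊤}
  B1:   IN={b:+; rest ⊤}   OUT={a:+, b:+; rest ⊤}
  B2:   IN={a:+, b:+; rest ⊤}   OUT={a:+, b:+; rest ⊤}
  B3:   IN={b:+; rest ⊤}   OUT={b:+; rest ⊤}

Merge at B2: IN[B2] = OUT[B1] = {a: +, b: +, c: ⊤, d: ⊤, e: ⊤, f: ⊤}
Applying B2's transfer function to that IN value gives OUT[B2] (row B2 above).

Answer: {a: +, b: +, c: ⊤, d: ⊤, e: ⊤, f: ⊤}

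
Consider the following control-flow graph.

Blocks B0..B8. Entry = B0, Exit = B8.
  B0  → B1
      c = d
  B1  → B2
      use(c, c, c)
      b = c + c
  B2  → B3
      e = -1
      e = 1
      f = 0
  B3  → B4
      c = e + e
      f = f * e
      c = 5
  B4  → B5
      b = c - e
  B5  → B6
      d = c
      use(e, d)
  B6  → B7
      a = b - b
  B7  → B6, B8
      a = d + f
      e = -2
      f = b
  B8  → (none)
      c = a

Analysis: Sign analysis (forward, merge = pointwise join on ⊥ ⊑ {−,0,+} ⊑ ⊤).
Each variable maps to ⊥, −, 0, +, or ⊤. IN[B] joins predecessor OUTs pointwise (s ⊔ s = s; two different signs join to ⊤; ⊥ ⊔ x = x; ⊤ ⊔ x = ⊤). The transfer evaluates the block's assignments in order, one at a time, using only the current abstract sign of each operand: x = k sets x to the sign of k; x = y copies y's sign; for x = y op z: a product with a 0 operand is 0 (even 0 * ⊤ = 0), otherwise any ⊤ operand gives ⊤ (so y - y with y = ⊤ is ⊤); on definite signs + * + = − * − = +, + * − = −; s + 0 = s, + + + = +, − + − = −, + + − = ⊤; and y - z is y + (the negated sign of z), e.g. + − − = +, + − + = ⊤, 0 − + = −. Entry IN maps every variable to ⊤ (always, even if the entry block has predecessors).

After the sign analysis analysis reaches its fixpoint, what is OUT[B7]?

Fixpoint table:
  B0: | IN=(all ⊤) | OUT=(all ⊤)
  B1: | IN=(all ⊤) | OUT=(all ⊤)
  B2: | IN=(all ⊤) | OUT={e:+, f:0; rest ⊤}
  B3: | IN={e:+, f:0; rest ⊤} | OUT={c:+, e:+, f:0; rest ⊤}
  B4: | IN={c:+, e:+, f:0; rest ⊤} | OUT={c:+, e:+, f:0; rest ⊤}
  B5: | IN={c:+, e:+, f:0; rest ⊤} | OUT={c:+, d:+, e:+, f:0; rest ⊤}
  B6: | IN={c:+, d:+; rest ⊤} | OUT={c:+, d:+; rest ⊤}
  B7: | IN={c:+, d:+; rest ⊤} | OUT={c:+, d:+, e:-; rest ⊤}
  B8: | IN={c:+, d:+, e:-; rest ⊤} | OUT={d:+, e:-; rest ⊤}

Merge at B7: IN[B7] = OUT[B6] = {a: ⊤, b: ⊤, c: +, d: +, e: ⊤, f: ⊤}
Applying B7's transfer function to that IN value gives OUT[B7] (row B7 above).

Answer: {a: ⊤, b: ⊤, c: +, d: +, e: -, f: ⊤}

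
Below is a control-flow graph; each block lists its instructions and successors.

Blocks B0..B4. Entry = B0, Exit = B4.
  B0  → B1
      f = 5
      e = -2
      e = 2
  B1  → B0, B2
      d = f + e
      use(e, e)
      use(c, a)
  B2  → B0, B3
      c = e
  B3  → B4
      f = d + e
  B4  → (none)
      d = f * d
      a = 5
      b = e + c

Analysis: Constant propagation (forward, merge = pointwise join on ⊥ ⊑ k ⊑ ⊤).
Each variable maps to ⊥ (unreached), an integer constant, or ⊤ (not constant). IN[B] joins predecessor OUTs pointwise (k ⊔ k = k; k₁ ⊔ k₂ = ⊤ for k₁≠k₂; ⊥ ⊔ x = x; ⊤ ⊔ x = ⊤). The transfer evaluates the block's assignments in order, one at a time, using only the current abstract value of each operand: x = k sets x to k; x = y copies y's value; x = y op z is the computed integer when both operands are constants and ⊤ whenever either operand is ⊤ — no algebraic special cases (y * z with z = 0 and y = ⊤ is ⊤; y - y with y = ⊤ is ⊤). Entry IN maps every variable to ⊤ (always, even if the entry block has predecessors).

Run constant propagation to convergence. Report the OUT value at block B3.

Per-block solution:
  B0: | IN=(all ⊤) | OUT={e:2, f:5; rest ⊤}
  B1: | IN={e:2, f:5; rest ⊤} | OUT={d:7, e:2, f:5; rest ⊤}
  B2: | IN={d:7, e:2, f:5; rest ⊤} | OUT={c:2, d:7, e:2, f:5; rest ⊤}
  B3: | IN={c:2, d:7, e:2, f:5; rest ⊤} | OUT={c:2, d:7, e:2, f:9; rest ⊤}
  B4: | IN={c:2, d:7, e:2, f:9; rest ⊤} | OUT={a:5, b:4, c:2, d:63, e:2, f:9; rest ⊤}

Merge at B3: IN[B3] = OUT[B2] = {a: ⊤, b: ⊤, c: 2, d: 7, e: 2, f: 5}
Applying B3's transfer function to that IN value gives OUT[B3] (row B3 above).

Answer: {a: ⊤, b: ⊤, c: 2, d: 7, e: 2, f: 9}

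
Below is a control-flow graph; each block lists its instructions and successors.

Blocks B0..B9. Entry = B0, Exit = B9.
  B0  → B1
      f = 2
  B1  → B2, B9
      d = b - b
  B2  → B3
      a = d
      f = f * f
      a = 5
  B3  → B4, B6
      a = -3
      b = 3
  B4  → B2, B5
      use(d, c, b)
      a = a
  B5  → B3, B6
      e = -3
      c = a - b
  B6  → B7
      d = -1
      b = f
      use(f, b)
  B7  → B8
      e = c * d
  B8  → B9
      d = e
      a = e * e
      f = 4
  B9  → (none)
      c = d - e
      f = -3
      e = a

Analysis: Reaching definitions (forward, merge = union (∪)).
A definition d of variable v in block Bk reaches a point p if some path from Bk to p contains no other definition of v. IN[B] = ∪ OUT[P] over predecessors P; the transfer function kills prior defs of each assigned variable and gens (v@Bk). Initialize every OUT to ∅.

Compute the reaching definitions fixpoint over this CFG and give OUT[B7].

Answer: {a@B3, a@B4, b@B6, c@B5, d@B6, e@B7, f@B2}

Derivation:
Per-block solution:
  B0: | IN={} | OUT={f@B0}
  B1: | IN={f@B0} | OUT={d@B1, f@B0}
  B2: | IN={a@B4, b@B3, c@B5, d@B1, e@B5, f@B0, f@B2} | OUT={a@B2, b@B3, c@B5, d@B1, e@B5, f@B2}
  B3: | IN={a@B2, a@B4, b@B3, c@B5, d@B1, e@B5, f@B2} | OUT={a@B3, b@B3, c@B5, d@B1, e@B5, f@B2}
  B4: | IN={a@B3, b@B3, c@B5, d@B1, e@B5, f@B2} | OUT={a@B4, b@B3, c@B5, d@B1, e@B5, f@B2}
  B5: | IN={a@B4, b@B3, c@B5, d@B1, e@B5, f@B2} | OUT={a@B4, b@B3, c@B5, d@B1, e@B5, f@B2}
  B6: | IN={a@B3, a@B4, b@B3, c@B5, d@B1, e@B5, f@B2} | OUT={a@B3, a@B4, b@B6, c@B5, d@B6, e@B5, f@B2}
  B7: | IN={a@B3, a@B4, b@B6, c@B5, d@B6, e@B5, f@B2} | OUT={a@B3, a@B4, b@B6, c@B5, d@B6, e@B7, f@B2}
  B8: | IN={a@B3, a@B4, b@B6, c@B5, d@B6, e@B7, f@B2} | OUT={a@B8, b@B6, c@B5, d@B8, e@B7, f@B8}
  B9: | IN={a@B8, b@B6, c@B5, d@B1, d@B8, e@B7, f@B0, f@B8} | OUT={a@B8, b@B6, c@B9, d@B1, d@B8, e@B9, f@B9}

Merge at B7: IN[B7] = OUT[B6] = {a@B3, a@B4, b@B6, c@B5, d@B6, e@B5, f@B2}
Applying B7's transfer function to that IN value gives OUT[B7] (row B7 above).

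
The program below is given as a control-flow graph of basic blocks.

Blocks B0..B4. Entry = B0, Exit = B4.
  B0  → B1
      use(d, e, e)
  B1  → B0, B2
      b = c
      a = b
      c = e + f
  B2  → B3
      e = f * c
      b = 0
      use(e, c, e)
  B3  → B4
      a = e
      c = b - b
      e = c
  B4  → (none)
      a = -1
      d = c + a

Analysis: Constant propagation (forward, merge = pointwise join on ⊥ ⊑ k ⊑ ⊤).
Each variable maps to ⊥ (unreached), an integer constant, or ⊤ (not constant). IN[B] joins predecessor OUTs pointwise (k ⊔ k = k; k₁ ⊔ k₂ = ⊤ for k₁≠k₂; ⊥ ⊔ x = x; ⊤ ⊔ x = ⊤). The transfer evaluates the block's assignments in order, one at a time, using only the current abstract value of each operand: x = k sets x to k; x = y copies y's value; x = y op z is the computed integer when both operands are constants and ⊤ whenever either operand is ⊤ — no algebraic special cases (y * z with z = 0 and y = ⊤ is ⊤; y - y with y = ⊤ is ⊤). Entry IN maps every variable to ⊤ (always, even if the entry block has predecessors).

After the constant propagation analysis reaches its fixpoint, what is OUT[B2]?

Answer: {a: ⊤, b: 0, c: ⊤, d: ⊤, e: ⊤, f: ⊤}

Derivation:
Fixpoint table:
  B0:  IN=(all ⊤)  OUT=(all ⊤)
  B1:  IN=(all ⊤)  OUT=(all ⊤)
  B2:  IN=(all ⊤)  OUT={b:0; rest ⊤}
  B3:  IN={b:0; rest ⊤}  OUT={b:0, c:0, e:0; rest ⊤}
  B4:  IN={b:0, c:0, e:0; rest ⊤}  OUT={a:-1, b:0, c:0, d:-1, e:0; rest ⊤}

Merge at B2: IN[B2] = OUT[B1] = {a: ⊤, b: ⊤, c: ⊤, d: ⊤, e: ⊤, f: ⊤}
Applying B2's transfer function to that IN value gives OUT[B2] (row B2 above).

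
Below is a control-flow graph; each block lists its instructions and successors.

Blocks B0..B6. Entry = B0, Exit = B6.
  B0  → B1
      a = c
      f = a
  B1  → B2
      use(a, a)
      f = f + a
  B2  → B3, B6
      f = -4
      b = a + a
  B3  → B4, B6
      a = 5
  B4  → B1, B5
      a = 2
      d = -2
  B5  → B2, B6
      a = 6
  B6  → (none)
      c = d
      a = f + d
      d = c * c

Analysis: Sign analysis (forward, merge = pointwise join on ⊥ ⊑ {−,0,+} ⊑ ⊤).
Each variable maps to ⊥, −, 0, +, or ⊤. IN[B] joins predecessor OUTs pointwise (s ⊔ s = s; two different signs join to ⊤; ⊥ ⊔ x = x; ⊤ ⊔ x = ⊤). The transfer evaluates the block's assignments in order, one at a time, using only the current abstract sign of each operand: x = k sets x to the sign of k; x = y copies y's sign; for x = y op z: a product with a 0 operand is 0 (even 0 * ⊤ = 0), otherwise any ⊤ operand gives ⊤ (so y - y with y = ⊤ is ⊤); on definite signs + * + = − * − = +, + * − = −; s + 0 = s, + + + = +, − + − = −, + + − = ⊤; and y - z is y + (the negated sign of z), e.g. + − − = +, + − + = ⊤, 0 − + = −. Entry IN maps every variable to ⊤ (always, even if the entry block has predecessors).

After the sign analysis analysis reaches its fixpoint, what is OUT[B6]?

Fixpoint table:
  B0:   IN=(all ⊤)   OUT=(all ⊤)
  B1:   IN=(all ⊤)   OUT=(all ⊤)
  B2:   IN=(all ⊤)   OUT={f:-; rest ⊤}
  B3:   IN={f:-; rest ⊤}   OUT={a:+, f:-; rest ⊤}
  B4:   IN={a:+, f:-; rest ⊤}   OUT={a:+, d:-, f:-; rest ⊤}
  B5:   IN={a:+, d:-, f:-; rest ⊤}   OUT={a:+, d:-, f:-; rest ⊤}
  B6:   IN={f:-; rest ⊤}   OUT={f:-; rest ⊤}

Merge at B6: IN[B6] = OUT[B2] ⊔ OUT[B3] ⊔ OUT[B5] = {a: ⊤, b: ⊤, c: ⊤, d: ⊤, e: ⊤, f: -}
Applying B6's transfer function to that IN value gives OUT[B6] (row B6 above).

Answer: {a: ⊤, b: ⊤, c: ⊤, d: ⊤, e: ⊤, f: -}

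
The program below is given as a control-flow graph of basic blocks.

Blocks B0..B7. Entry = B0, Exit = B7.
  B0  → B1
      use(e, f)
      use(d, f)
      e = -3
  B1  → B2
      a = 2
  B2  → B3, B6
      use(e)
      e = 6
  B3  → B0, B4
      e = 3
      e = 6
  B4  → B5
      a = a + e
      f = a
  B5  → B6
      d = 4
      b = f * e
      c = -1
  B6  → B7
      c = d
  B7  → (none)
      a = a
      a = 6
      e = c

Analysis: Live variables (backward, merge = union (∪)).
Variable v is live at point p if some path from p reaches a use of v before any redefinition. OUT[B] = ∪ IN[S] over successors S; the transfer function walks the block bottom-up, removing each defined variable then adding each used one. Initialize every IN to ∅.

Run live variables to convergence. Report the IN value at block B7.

Per-block solution:
  B0: | IN={d, e, f} | OUT={d, e, f}
  B1: | IN={d, e, f} | OUT={a, d, e, f}
  B2: | IN={a, d, e, f} | OUT={a, d, f}
  B3: | IN={a, d, f} | OUT={a, d, e, f}
  B4: | IN={a, e} | OUT={a, e, f}
  B5: | IN={a, e, f} | OUT={a, d}
  B6: | IN={a, d} | OUT={a, c}
  B7: | IN={a, c} | OUT={}

B7 is the boundary node: OUT[B7] = {}
Applying B7's transfer function to that OUT value gives IN[B7] (row B7 above).

Answer: {a, c}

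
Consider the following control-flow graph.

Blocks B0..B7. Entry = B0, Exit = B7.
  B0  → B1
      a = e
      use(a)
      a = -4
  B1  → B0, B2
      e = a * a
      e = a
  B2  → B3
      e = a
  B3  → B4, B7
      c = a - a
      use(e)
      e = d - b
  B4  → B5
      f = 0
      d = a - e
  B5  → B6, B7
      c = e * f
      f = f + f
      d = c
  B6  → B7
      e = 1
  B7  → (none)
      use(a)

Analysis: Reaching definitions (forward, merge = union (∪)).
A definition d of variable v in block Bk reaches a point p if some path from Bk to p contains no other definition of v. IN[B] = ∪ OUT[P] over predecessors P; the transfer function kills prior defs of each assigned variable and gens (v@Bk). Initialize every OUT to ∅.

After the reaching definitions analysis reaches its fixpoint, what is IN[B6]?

Fixpoint table:
  B0: | IN={a@B0, e@B1} | OUT={a@B0, e@B1}
  B1: | IN={a@B0, e@B1} | OUT={a@B0, e@B1}
  B2: | IN={a@B0, e@B1} | OUT={a@B0, e@B2}
  B3: | IN={a@B0, e@B2} | OUT={a@B0, c@B3, e@B3}
  B4: | IN={a@B0, c@B3, e@B3} | OUT={a@B0, c@B3, d@B4, e@B3, f@B4}
  B5: | IN={a@B0, c@B3, d@B4, e@B3, f@B4} | OUT={a@B0, c@B5, d@B5, e@B3, f@B5}
  B6: | IN={a@B0, c@B5, d@B5, e@B3, f@B5} | OUT={a@B0, c@B5, d@B5, e@B6, f@B5}
  B7: | IN={a@B0, c@B3, c@B5, d@B5, e@B3, e@B6, f@B5} | OUT={a@B0, c@B3, c@B5, d@B5, e@B3, e@B6, f@B5}

Merge at B6: IN[B6] = OUT[B5] = {a@B0, c@B5, d@B5, e@B3, f@B5}

Answer: {a@B0, c@B5, d@B5, e@B3, f@B5}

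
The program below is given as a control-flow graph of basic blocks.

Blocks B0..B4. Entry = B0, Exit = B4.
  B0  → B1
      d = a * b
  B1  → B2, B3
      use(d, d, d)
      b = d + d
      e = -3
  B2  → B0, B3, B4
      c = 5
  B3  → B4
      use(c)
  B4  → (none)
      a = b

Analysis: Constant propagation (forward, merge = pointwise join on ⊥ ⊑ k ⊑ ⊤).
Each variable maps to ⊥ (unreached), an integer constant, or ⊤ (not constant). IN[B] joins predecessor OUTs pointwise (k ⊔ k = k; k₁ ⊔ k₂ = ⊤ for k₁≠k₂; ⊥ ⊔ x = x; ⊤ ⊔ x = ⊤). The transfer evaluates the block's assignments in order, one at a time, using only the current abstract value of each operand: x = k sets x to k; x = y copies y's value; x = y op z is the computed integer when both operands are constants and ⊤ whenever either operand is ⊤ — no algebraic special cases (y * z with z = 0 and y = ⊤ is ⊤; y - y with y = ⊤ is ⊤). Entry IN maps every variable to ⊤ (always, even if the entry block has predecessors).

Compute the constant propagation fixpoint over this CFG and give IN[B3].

Answer: {a: ⊤, b: ⊤, c: ⊤, d: ⊤, e: -3, f: ⊤}

Trace:
Converged values:
  B0: | IN=(all ⊤) | OUT=(all ⊤)
  B1: | IN=(all ⊤) | OUT={e:-3; rest ⊤}
  B2: | IN={e:-3; rest ⊤} | OUT={c:5, e:-3; rest ⊤}
  B3: | IN={e:-3; rest ⊤} | OUT={e:-3; rest ⊤}
  B4: | IN={e:-3; rest ⊤} | OUT={e:-3; rest ⊤}

Merge at B3: IN[B3] = OUT[B1] ⊔ OUT[B2] = {a: ⊤, b: ⊤, c: ⊤, d: ⊤, e: -3, f: ⊤}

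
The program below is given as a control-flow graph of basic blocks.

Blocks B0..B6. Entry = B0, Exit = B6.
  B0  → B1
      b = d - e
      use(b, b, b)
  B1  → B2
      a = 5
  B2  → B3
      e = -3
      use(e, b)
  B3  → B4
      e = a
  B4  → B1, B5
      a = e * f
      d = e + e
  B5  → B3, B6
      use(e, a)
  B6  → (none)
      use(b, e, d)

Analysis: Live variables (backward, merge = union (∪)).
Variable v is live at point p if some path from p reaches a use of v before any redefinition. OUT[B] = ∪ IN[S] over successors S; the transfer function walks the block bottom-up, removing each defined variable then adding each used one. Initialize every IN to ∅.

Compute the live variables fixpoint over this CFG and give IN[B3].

Per-block solution:
  B0: | IN={d, e, f} | OUT={b, f}
  B1: | IN={b, f} | OUT={a, b, f}
  B2: | IN={a, b, f} | OUT={a, b, f}
  B3: | IN={a, b, f} | OUT={b, e, f}
  B4: | IN={b, e, f} | OUT={a, b, d, e, f}
  B5: | IN={a, b, d, e, f} | OUT={a, b, d, e, f}
  B6: | IN={b, d, e} | OUT={}

Merge at B3: OUT[B3] = IN[B4] = {b, e, f}
Applying B3's transfer function to that OUT value gives IN[B3] (row B3 above).

Answer: {a, b, f}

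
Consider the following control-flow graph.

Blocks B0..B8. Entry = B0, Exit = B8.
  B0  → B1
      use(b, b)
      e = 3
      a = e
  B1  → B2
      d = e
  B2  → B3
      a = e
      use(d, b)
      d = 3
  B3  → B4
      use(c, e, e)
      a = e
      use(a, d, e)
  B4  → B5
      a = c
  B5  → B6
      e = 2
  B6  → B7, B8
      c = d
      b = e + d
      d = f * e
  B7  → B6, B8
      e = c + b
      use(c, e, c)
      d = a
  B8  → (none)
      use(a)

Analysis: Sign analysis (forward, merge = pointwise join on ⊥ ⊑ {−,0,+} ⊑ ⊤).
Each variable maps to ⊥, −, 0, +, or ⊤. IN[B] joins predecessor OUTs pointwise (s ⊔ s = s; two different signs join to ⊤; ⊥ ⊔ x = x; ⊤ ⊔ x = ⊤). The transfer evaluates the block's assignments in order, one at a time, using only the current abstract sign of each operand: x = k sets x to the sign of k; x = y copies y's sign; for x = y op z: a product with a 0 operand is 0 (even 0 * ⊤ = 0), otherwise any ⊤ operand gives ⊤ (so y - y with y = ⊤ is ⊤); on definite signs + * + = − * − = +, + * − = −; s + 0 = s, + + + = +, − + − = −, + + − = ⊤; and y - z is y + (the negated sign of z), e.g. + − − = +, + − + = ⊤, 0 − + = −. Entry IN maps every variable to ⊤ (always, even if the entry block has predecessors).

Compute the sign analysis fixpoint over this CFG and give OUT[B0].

Fixpoint table:
  B0:   IN=(all ⊤)   OUT={a:+, e:+; rest ⊤}
  B1:   IN={a:+, e:+; rest ⊤}   OUT={a:+, d:+, e:+; rest ⊤}
  B2:   IN={a:+, d:+, e:+; rest ⊤}   OUT={a:+, d:+, e:+; rest ⊤}
  B3:   IN={a:+, d:+, e:+; rest ⊤}   OUT={a:+, d:+, e:+; rest ⊤}
  B4:   IN={a:+, d:+, e:+; rest ⊤}   OUT={d:+, e:+; rest ⊤}
  B5:   IN={d:+, e:+; rest ⊤}   OUT={d:+, e:+; rest ⊤}
  B6:   IN=(all ⊤)   OUT=(all ⊤)
  B7:   IN=(all ⊤)   OUT=(all ⊤)
  B8:   IN=(all ⊤)   OUT=(all ⊤)

B0 is the boundary node: IN[B0] = {a: ⊤, b: ⊤, c: ⊤, d: ⊤, e: ⊤, f: ⊤}
Applying B0's transfer function to that IN value gives OUT[B0] (row B0 above).

Answer: {a: +, b: ⊤, c: ⊤, d: ⊤, e: +, f: ⊤}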